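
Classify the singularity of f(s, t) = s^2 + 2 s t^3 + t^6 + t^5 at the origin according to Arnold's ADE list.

The Hessian of f at 0 has rank 1. Corank 1: A-series; mu = 4 gives A_4.

A4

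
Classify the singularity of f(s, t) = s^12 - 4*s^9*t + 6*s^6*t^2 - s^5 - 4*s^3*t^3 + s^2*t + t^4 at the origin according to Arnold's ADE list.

D5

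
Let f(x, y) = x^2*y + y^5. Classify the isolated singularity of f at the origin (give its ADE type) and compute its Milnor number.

The Hessian of f at 0 is [[0, 0], [0, 0]] with rank 0, so corank 2. A Groebner basis of the Jacobian ideal J(f) in C{x,y} is {x^2/5 + y^4, x^3, x*y}; counting standard monomials gives mu = 6. Corank 2; j^3 = x^2*y has shape L^2 M (L != M), so D-series; mu = 6 gives D_6.

Type D_{6}, Milnor number mu = 6.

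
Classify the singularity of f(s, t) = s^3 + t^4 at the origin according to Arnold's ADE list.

E_{6}

The Hessian of f at 0 is [[0, 0], [0, 0]] with rank 0, so corank 2. A Groebner basis of the Jacobian ideal J(f) in C{s,t} is {t^3, s^2}; counting standard monomials gives mu = 6. Corank 2; j^3 = s^3 is a perfect cube, so E-series; the 4-jet and mu = 6 give E_6.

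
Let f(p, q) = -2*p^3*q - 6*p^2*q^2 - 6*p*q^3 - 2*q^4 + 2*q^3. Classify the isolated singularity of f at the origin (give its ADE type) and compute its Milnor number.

The Hessian of f at 0 is [[0, 0], [0, 0]] with rank 0, so corank 2. A Groebner basis of the Jacobian ideal J(f) in C{p,q} is {p^3 - 3*p*q^2 - 3*q^2, p^2*q + 2*p*q^2, q^3}; counting standard monomials gives mu = 7. Corank 2; j^3 = 2*q^3 is a perfect cube, so E-series; the 4-jet and mu = 7 give E_7.

Type E7, Milnor number mu = 7.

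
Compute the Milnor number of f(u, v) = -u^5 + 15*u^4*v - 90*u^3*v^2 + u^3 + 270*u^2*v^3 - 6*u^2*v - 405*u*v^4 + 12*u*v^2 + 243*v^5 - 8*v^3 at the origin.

8

The Hessian of f at 0 has rank 0. Corank 2; j^3 = (u - 2*v)^3 is a perfect cube, so E-series; the 5-jet and mu = 8 give E_8.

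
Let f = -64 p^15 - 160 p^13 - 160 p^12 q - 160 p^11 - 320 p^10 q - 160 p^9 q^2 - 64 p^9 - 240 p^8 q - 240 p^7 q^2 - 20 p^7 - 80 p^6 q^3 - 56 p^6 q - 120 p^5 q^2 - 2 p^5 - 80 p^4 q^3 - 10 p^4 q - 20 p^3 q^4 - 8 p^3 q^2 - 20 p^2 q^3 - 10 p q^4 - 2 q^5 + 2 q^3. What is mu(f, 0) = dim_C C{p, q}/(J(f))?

The Hessian of f at 0 is [[0, 0], [0, 0]] with rank 0, so corank 2. A Groebner basis of the Jacobian ideal J(f) in C{p,q} is {p^4 - q^2, p^3*q + q^2/4, p*q^2, q^3}; counting standard monomials gives mu = 8. Corank 2; j^3 = 2*q^3 is a perfect cube, so E-series; the 5-jet and mu = 8 give E_8.

8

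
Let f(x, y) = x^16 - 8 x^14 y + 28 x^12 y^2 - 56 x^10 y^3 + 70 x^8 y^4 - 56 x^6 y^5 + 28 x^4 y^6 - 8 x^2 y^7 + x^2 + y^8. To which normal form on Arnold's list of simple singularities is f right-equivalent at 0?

A7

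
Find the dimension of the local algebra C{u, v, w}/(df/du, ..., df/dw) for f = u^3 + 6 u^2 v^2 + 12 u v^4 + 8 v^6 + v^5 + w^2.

8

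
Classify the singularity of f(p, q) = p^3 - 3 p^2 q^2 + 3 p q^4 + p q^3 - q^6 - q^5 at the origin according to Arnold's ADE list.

E7

The Hessian of f at 0 has rank 0. Corank 2; j^3 = p^3 is a perfect cube, so E-series; the 4-jet and mu = 7 give E_7.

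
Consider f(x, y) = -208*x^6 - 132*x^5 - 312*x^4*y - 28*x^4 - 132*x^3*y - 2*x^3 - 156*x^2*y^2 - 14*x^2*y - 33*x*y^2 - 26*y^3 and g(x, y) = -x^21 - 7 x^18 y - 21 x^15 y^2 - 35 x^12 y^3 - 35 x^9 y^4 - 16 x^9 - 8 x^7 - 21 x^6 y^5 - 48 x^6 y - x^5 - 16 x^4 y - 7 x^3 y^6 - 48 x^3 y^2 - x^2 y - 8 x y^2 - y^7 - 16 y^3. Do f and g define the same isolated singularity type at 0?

No.

The Hessian of f at 0 has rank 0. Corank 2; j^3 = -(x + 2*y)*(2*x^2 + 10*x*y + 13*y^2) splits into three distinct lines over C (the quadratic factor has nonzero discriminant), so D_4. The Hessian of g at 0 has rank 0. Corank 2; j^3 = -y*(x + 4*y)^2 has shape L^2 M (L != M), so D-series; mu = 8 gives D_8. f is D_4 but g is D_8, hence not right-equivalent.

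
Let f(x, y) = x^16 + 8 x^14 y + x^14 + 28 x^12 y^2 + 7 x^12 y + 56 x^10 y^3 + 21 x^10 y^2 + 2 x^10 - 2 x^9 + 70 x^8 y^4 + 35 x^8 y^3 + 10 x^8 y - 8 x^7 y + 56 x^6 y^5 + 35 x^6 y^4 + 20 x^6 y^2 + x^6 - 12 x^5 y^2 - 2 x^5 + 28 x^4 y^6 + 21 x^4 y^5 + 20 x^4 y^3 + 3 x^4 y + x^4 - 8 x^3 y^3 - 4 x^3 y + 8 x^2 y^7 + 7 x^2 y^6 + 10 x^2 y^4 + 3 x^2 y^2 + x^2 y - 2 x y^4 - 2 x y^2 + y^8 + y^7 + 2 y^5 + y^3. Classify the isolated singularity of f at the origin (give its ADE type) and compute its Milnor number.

Type D_{9}, Milnor number mu = 9.

The Hessian of f at 0 has rank 0. Corank 2; j^3 = y*(x - y)^2 has shape L^2 M (L != M), so D-series; mu = 9 gives D_9.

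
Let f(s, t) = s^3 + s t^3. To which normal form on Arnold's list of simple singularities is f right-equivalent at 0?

The Hessian of f at 0 has rank 0. Corank 2; j^3 = s^3 is a perfect cube, so E-series; the 4-jet and mu = 7 give E_7.

E_7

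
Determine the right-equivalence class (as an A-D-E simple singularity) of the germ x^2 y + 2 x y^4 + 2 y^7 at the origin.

The Hessian of f at 0 has rank 0. Corank 2; j^3 = x^2*y has shape L^2 M (L != M), so D-series; mu = 8 gives D_8.

D_8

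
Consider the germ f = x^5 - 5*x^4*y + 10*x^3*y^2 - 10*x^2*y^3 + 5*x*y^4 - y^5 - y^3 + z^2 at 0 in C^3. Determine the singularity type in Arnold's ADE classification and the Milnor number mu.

Type E8, Milnor number mu = 8.

The Hessian of f at 0 is [[0, 0, 0], [0, 0, 0], [0, 0, 2]] with rank 1, so corank 2. A Groebner basis of the Jacobian ideal J(f) in C{x,y,z} is {x^4 - 4*x^3*y, y^2, z}; counting standard monomials gives mu = 8. Corank 2; j^3 = -y^3 is a perfect cube, so E-series; the 5-jet and mu = 8 give E_8.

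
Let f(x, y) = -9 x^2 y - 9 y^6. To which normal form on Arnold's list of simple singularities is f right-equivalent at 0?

D_7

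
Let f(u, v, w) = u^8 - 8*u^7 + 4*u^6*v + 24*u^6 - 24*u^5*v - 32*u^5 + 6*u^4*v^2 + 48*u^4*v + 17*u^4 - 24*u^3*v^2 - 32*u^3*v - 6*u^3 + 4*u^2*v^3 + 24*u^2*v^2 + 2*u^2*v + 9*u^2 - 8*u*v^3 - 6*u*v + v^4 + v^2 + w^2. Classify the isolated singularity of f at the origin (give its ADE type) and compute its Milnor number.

Type A3, Milnor number mu = 3.

The Hessian of f at 0 has rank 2. Corank 1: A-series; mu = 3 gives A_3.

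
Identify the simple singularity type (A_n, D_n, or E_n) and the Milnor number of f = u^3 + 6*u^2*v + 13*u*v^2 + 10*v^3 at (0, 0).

The Hessian of f at 0 has rank 0. Corank 2; j^3 = (u + 2*v)*(u^2 + 4*u*v + 5*v^2) splits into three distinct lines over C (the quadratic factor has nonzero discriminant), so D_4.

Type D_4, Milnor number mu = 4.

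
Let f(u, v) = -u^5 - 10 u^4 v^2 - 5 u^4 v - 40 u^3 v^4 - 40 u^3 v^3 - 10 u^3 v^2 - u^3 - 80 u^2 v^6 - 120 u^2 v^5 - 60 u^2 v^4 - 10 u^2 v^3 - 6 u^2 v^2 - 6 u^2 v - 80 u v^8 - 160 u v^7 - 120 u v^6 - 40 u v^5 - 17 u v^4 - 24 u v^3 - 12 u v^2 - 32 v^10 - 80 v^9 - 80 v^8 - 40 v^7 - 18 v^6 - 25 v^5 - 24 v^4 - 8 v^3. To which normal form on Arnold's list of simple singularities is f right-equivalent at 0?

The Hessian of f at 0 is [[0, 0], [0, 0]] with rank 0, so corank 2. A Groebner basis of the Jacobian ideal J(f) in C{u,v} is {-7*u^2/16 + u*v^3 - 7*u*v^2/4 - 7*u*v/4 - 7*v^3/2 - 7*v^2/4, u^2/4 + u*v^2 + u*v + v^4 + 2*v^3 + v^2, u^3 + 3*u^2/2 - 6*u*v^2 + 6*u*v - 4*v^3 + 6*v^2, u^2*v - u^2/4 + 3*u*v^2 - u*v + 2*v^3 - v^2}; counting standard monomials gives mu = 8. Corank 2; j^3 = -(u + 2*v)^3 is a perfect cube, so E-series; the 5-jet and mu = 8 give E_8.

E_8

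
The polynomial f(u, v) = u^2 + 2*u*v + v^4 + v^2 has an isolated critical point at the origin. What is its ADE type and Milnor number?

Type A3, Milnor number mu = 3.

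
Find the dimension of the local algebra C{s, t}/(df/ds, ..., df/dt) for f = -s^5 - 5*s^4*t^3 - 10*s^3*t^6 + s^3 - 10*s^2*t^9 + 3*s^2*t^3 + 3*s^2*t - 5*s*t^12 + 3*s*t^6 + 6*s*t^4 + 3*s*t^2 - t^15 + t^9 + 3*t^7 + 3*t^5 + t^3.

8

The Hessian of f at 0 has rank 0. Corank 2; j^3 = (s + t)^3 is a perfect cube, so E-series; the 5-jet and mu = 8 give E_8.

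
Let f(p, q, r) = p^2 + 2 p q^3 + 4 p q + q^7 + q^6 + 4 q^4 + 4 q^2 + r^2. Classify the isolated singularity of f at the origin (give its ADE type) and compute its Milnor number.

Type A6, Milnor number mu = 6.

The Hessian of f at 0 has rank 2. Corank 1: A-series; mu = 6 gives A_6.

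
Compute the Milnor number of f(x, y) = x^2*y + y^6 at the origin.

7

The Hessian of f at 0 is [[0, 0], [0, 0]] with rank 0, so corank 2. A Groebner basis of the Jacobian ideal J(f) in C{x,y} is {x^2/6 + y^5, x^3, x*y}; counting standard monomials gives mu = 7. Corank 2; j^3 = x^2*y has shape L^2 M (L != M), so D-series; mu = 7 gives D_7.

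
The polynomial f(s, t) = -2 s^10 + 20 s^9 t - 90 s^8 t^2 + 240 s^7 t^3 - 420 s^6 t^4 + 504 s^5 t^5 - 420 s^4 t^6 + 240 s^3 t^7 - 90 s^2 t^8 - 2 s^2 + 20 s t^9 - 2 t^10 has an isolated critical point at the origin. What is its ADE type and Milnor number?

Type A_9, Milnor number mu = 9.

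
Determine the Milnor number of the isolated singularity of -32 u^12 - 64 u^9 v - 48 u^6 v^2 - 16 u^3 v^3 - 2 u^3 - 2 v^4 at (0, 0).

6

The Hessian of f at 0 has rank 0. Corank 2; j^3 = -2*u^3 is a perfect cube, so E-series; the 4-jet and mu = 6 give E_6.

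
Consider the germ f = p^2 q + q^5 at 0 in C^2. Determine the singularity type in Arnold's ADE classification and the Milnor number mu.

Type D6, Milnor number mu = 6.

The Hessian of f at 0 is [[0, 0], [0, 0]] with rank 0, so corank 2. A Groebner basis of the Jacobian ideal J(f) in C{p,q} is {p^2/5 + q^4, p^3, p*q}; counting standard monomials gives mu = 6. Corank 2; j^3 = p^2*q has shape L^2 M (L != M), so D-series; mu = 6 gives D_6.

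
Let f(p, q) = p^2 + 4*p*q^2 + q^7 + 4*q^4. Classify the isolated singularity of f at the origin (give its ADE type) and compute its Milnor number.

Type A6, Milnor number mu = 6.

The Hessian of f at 0 is [[2, 0], [0, 0]] with rank 1, so corank 1. A Groebner basis of the Jacobian ideal J(f) in C{p,q} is {p^3, p/2 + q^2}; counting standard monomials gives mu = 6. Corank 1: A-series; mu = 6 gives A_6.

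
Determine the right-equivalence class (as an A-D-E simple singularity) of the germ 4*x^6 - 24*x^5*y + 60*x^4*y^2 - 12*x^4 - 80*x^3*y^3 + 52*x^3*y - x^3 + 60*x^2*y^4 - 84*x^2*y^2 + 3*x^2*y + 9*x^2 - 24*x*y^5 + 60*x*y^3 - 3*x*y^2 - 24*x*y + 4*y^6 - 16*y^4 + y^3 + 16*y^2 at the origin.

A2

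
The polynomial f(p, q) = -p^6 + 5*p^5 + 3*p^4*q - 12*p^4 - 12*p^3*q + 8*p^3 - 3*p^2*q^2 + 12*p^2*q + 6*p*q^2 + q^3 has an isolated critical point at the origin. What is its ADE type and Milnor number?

Type E8, Milnor number mu = 8.

The Hessian of f at 0 has rank 0. Corank 2; j^3 = (2*p + q)^3 is a perfect cube, so E-series; the 5-jet and mu = 8 give E_8.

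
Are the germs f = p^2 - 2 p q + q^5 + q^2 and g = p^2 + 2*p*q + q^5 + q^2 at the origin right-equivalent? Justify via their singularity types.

Yes.

The Hessian of f at 0 has rank 1. Corank 1: A-series; mu = 4 gives A_4. The Hessian of g at 0 has rank 1. Corank 1: A-series; mu = 4 gives A_4. Both have type A_4, hence right-equivalent.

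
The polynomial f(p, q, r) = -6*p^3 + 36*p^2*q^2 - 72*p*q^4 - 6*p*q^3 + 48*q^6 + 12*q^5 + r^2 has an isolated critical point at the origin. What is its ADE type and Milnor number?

The Hessian of f at 0 is [[0, 0, 0], [0, 0, 0], [0, 0, 2]] with rank 1, so corank 2. A Groebner basis of the Jacobian ideal J(f) in C{p,q,r} is {-p^2/4 + q^4 - q^3/12, p^3, p^2*q + p^2/12 + q^3/36, -p^2/2 + p*q^2 - q^3/6, r}; counting standard monomials gives mu = 7. Corank 2; j^3 = -6*p^3 is a perfect cube, so E-series; the 4-jet and mu = 7 give E_7.

Type E_7, Milnor number mu = 7.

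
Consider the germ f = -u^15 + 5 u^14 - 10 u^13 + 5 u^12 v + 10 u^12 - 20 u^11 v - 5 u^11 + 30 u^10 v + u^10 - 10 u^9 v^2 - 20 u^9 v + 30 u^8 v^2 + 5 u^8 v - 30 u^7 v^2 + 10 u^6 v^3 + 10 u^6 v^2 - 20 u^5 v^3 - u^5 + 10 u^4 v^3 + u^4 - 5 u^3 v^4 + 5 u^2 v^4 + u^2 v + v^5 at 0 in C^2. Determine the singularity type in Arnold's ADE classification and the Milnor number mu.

The Hessian of f at 0 is [[0, 0], [0, 0]] with rank 0, so corank 2. A Groebner basis of the Jacobian ideal J(f) in C{u,v} is {u^2/5 + v^4, u^3, u*v}; counting standard monomials gives mu = 6. Corank 2; j^3 = u^2*v has shape L^2 M (L != M), so D-series; mu = 6 gives D_6.

Type D6, Milnor number mu = 6.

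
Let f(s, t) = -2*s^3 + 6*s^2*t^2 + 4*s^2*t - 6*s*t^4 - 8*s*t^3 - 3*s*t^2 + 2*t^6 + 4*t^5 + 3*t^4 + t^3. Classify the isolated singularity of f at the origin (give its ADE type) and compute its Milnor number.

The Hessian of f at 0 has rank 0. Corank 2; j^3 = -(s - t)*(2*s^2 - 2*s*t + t^2) splits into three distinct lines over C (the quadratic factor has nonzero discriminant), so D_4.

Type D4, Milnor number mu = 4.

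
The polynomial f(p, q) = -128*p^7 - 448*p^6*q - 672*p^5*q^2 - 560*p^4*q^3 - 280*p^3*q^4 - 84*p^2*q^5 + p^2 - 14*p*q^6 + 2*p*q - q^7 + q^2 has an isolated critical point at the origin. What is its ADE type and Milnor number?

Type A_{6}, Milnor number mu = 6.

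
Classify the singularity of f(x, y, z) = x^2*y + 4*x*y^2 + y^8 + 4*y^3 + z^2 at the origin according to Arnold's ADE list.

The Hessian of f at 0 has rank 1. Corank 2; j^3 = y*(x + 2*y)^2 has shape L^2 M (L != M), so D-series; mu = 9 gives D_9.

D_{9}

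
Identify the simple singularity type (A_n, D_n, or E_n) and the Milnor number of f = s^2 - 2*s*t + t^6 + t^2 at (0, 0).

The Hessian of f at 0 has rank 1. Corank 1: A-series; mu = 5 gives A_5.

Type A5, Milnor number mu = 5.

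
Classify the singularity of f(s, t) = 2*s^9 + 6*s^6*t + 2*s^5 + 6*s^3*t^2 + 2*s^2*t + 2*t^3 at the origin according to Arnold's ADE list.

D_4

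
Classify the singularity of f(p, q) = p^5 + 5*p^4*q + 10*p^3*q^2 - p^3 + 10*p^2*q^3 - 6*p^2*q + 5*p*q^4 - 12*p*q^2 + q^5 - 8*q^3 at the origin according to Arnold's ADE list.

E_8

The Hessian of f at 0 is [[0, 0], [0, 0]] with rank 0, so corank 2. A Groebner basis of the Jacobian ideal J(f) in C{p,q} is {q^5, p*q^3 + 7*q^4/4, p^2 + 4*p*q + 4*q^2}; counting standard monomials gives mu = 8. Corank 2; j^3 = -(p + 2*q)^3 is a perfect cube, so E-series; the 5-jet and mu = 8 give E_8.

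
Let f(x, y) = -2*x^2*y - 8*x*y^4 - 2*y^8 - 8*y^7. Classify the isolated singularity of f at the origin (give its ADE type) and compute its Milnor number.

The Hessian of f at 0 has rank 0. Corank 2; j^3 = -2*x^2*y has shape L^2 M (L != M), so D-series; mu = 9 gives D_9.

Type D9, Milnor number mu = 9.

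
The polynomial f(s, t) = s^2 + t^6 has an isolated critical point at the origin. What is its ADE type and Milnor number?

The Hessian of f at 0 is [[2, 0], [0, 0]] with rank 1, so corank 1. A Groebner basis of the Jacobian ideal J(f) in C{s,t} is {t^5, s}; counting standard monomials gives mu = 5. Corank 1: A-series; mu = 5 gives A_5.

Type A5, Milnor number mu = 5.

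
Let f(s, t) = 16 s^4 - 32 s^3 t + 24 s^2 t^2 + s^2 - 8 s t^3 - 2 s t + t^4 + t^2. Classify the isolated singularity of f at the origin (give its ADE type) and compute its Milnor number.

Type A_3, Milnor number mu = 3.

The Hessian of f at 0 has rank 1. Corank 1: A-series; mu = 3 gives A_3.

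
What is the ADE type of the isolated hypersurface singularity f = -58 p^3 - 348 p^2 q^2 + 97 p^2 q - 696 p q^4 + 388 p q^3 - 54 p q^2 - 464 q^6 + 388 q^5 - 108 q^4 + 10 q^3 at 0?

The Hessian of f at 0 has rank 0. Corank 2; j^3 = -(2*p - q)*(29*p^2 - 34*p*q + 10*q^2) splits into three distinct lines over C (the quadratic factor has nonzero discriminant), so D_4.

D_{4}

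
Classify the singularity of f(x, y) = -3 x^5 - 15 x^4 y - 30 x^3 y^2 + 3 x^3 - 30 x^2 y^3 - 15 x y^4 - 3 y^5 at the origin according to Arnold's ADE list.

E_{8}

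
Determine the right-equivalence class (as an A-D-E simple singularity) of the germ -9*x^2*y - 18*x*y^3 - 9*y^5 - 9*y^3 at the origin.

D4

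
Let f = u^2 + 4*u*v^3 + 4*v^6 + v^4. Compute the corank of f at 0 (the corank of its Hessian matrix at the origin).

1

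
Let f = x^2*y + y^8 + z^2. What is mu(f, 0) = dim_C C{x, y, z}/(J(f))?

9

The Hessian of f at 0 has rank 1. Corank 2; j^3 = x^2*y has shape L^2 M (L != M), so D-series; mu = 9 gives D_9.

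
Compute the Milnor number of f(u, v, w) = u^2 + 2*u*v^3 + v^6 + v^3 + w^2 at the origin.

2

The Hessian of f at 0 has rank 2. Corank 1: A-series; mu = 2 gives A_2.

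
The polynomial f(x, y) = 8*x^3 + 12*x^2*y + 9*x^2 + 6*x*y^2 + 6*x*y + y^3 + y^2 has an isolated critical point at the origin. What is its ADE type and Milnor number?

Type A2, Milnor number mu = 2.

The Hessian of f at 0 is [[18, 6], [6, 2]] with rank 1, so corank 1. A Groebner basis of the Jacobian ideal J(f) in C{x,y} is {y^2, x + y/3}; counting standard monomials gives mu = 2. Corank 1: A-series; mu = 2 gives A_2.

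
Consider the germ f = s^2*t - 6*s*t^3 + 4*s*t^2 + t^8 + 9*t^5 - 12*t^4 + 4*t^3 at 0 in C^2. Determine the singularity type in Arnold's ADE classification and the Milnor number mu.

Type D_{9}, Milnor number mu = 9.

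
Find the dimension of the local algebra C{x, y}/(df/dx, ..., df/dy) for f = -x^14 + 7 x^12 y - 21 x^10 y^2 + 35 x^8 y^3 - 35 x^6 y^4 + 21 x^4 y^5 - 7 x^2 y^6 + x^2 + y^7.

6

The Hessian of f at 0 is [[2, 0], [0, 0]] with rank 1, so corank 1. A Groebner basis of the Jacobian ideal J(f) in C{x,y} is {y^6, x}; counting standard monomials gives mu = 6. Corank 1: A-series; mu = 6 gives A_6.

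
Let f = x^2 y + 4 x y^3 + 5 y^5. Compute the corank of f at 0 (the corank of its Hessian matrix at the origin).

2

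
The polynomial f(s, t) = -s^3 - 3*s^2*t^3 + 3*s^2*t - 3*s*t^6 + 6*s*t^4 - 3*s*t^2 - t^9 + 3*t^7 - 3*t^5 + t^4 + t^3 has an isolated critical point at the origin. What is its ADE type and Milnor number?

The Hessian of f at 0 is [[0, 0], [0, 0]] with rank 0, so corank 2. A Groebner basis of the Jacobian ideal J(f) in C{s,t} is {t^3, s^2 - 2*s*t + t^2}; counting standard monomials gives mu = 6. Corank 2; j^3 = -(s - t)^3 is a perfect cube, so E-series; the 4-jet and mu = 6 give E_6.

Type E_6, Milnor number mu = 6.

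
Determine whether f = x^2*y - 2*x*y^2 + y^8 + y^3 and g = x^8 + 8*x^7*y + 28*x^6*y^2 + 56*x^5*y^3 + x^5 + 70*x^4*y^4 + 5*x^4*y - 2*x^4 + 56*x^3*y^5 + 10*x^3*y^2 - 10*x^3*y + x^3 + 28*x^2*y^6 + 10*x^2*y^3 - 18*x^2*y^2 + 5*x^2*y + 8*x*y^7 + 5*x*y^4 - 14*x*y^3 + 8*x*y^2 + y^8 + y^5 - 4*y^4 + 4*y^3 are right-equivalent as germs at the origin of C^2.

Yes.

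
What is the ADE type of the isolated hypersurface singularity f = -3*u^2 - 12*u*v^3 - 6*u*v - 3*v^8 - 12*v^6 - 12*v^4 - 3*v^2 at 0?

A_7

The Hessian of f at 0 is [[-6, -6], [-6, -6]] with rank 1, so corank 1. A Groebner basis of the Jacobian ideal J(f) in C{u,v} is {u^3 - 3*u*v^2 + u + v, u^2*v + 2*u*v^2 - u/2 - v/2, u/2 + v^3 + v/2}; counting standard monomials gives mu = 7. Corank 1: A-series; mu = 7 gives A_7.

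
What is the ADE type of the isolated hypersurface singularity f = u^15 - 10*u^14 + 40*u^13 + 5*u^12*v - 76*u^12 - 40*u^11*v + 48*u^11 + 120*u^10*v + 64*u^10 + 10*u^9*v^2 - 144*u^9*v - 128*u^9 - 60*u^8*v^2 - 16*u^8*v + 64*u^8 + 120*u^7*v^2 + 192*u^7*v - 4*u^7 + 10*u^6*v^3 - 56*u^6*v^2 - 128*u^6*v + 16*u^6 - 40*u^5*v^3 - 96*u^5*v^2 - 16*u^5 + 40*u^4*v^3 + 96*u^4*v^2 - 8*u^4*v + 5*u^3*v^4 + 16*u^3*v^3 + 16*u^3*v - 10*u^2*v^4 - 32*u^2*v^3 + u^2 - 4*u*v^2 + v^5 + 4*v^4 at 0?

A_4

The Hessian of f at 0 has rank 1. Corank 1: A-series; mu = 4 gives A_4.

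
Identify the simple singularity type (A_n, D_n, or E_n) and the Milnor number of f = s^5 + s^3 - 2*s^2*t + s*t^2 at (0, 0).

Type D_6, Milnor number mu = 6.

The Hessian of f at 0 has rank 0. Corank 2; j^3 = s*(s - t)^2 has shape L^2 M (L != M), so D-series; mu = 6 gives D_6.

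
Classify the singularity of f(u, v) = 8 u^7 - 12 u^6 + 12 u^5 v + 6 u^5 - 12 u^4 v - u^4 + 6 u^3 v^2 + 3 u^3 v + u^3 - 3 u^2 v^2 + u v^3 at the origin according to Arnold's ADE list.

E_{7}

The Hessian of f at 0 has rank 0. Corank 2; j^3 = u^3 is a perfect cube, so E-series; the 4-jet and mu = 7 give E_7.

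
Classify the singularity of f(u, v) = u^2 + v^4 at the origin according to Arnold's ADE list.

The Hessian of f at 0 is [[2, 0], [0, 0]] with rank 1, so corank 1. A Groebner basis of the Jacobian ideal J(f) in C{u,v} is {v^3, u}; counting standard monomials gives mu = 3. Corank 1: A-series; mu = 3 gives A_3.

A3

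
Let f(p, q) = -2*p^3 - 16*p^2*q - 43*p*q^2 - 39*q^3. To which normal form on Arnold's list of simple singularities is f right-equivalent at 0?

D_4

The Hessian of f at 0 has rank 0. Corank 2; j^3 = -(p + 3*q)*(2*p^2 + 10*p*q + 13*q^2) splits into three distinct lines over C (the quadratic factor has nonzero discriminant), so D_4.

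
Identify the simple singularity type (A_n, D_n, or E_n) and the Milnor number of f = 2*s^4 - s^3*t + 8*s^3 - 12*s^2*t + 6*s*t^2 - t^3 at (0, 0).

Type E_7, Milnor number mu = 7.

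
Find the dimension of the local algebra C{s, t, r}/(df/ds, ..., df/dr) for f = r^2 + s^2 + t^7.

The Hessian of f at 0 is [[2, 0, 0], [0, 0, 0], [0, 0, 2]] with rank 2, so corank 1. A Groebner basis of the Jacobian ideal J(f) in C{s,t,r} is {t^6, s, r}; counting standard monomials gives mu = 6. Corank 1: A-series; mu = 6 gives A_6.

6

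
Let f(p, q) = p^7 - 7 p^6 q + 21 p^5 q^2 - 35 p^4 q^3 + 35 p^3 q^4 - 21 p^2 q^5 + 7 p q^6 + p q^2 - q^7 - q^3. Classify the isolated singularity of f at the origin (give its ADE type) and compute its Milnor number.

Type D_{8}, Milnor number mu = 8.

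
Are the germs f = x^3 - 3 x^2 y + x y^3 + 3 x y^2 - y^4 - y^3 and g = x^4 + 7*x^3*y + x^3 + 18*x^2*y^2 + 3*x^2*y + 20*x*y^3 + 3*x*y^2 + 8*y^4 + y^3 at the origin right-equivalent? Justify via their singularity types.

Yes.

The Hessian of f at 0 has rank 0. Corank 2; j^3 = (x - y)^3 is a perfect cube, so E-series; the 4-jet and mu = 7 give E_7. The Hessian of g at 0 has rank 0. Corank 2; j^3 = (x + y)^3 is a perfect cube, so E-series; the 4-jet and mu = 7 give E_7. Both have type E_7, hence right-equivalent.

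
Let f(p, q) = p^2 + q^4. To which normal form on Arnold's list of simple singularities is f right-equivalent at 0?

A3

The Hessian of f at 0 has rank 1. Corank 1: A-series; mu = 3 gives A_3.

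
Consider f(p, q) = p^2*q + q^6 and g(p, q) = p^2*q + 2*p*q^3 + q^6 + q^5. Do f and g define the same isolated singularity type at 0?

Yes.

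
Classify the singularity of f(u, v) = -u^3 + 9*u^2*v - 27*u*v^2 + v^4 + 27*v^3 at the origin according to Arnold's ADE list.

E_{6}

The Hessian of f at 0 has rank 0. Corank 2; j^3 = -(u - 3*v)^3 is a perfect cube, so E-series; the 4-jet and mu = 6 give E_6.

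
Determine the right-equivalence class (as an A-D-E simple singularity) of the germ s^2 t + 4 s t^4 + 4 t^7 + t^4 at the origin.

D5

The Hessian of f at 0 is [[0, 0], [0, 0]] with rank 0, so corank 2. A Groebner basis of the Jacobian ideal J(f) in C{s,t} is {s^3, s^2/4 + t^3, s*t}; counting standard monomials gives mu = 5. Corank 2; j^3 = s^2*t has shape L^2 M (L != M), so D-series; mu = 5 gives D_5.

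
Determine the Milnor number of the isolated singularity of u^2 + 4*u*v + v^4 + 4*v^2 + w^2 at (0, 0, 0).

3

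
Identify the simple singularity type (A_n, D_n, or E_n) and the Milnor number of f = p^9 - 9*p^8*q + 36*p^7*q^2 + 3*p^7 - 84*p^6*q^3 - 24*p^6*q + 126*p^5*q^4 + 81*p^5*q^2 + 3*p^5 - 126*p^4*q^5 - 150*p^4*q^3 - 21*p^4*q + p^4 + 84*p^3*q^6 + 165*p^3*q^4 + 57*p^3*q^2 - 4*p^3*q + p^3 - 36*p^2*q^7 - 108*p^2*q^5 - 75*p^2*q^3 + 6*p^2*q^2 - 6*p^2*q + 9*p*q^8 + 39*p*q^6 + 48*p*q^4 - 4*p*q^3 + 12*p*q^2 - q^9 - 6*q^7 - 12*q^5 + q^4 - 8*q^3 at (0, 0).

Type E_{6}, Milnor number mu = 6.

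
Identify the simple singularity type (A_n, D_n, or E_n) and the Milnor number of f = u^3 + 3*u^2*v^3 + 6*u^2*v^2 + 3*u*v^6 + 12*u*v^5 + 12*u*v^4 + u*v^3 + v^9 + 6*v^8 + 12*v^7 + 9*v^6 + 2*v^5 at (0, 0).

The Hessian of f at 0 has rank 0. Corank 2; j^3 = u^3 is a perfect cube, so E-series; the 4-jet and mu = 7 give E_7.

Type E_{7}, Milnor number mu = 7.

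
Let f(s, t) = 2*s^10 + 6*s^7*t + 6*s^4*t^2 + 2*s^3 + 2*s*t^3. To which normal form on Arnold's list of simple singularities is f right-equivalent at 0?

E_7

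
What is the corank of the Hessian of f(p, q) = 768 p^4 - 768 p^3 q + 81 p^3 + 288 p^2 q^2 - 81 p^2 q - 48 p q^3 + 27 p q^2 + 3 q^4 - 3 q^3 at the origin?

Hessian at 0 has rank 0.

2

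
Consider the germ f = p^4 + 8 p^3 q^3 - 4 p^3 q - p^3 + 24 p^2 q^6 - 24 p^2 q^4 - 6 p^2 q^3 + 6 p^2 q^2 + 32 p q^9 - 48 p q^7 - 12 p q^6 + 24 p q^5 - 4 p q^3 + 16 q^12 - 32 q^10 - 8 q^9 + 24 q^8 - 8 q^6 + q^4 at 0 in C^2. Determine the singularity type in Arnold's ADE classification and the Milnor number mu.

Type E_6, Milnor number mu = 6.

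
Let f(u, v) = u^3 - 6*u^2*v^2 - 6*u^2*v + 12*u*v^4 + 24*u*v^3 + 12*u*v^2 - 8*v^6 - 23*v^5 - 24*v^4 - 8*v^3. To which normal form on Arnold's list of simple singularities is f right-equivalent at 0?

E8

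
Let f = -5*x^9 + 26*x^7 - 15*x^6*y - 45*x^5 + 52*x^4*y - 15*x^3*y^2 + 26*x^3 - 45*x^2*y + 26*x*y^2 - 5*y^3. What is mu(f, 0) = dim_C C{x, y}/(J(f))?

4

The Hessian of f at 0 has rank 0. Corank 2; j^3 = (2*x - y)*(13*x^2 - 16*x*y + 5*y^2) splits into three distinct lines over C (the quadratic factor has nonzero discriminant), so D_4.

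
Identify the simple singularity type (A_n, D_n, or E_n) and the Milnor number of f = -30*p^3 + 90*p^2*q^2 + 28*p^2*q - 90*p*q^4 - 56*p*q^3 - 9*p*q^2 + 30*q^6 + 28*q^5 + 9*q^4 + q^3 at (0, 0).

Type D_4, Milnor number mu = 4.

The Hessian of f at 0 has rank 0. Corank 2; j^3 = -(3*p - q)*(10*p^2 - 6*p*q + q^2) splits into three distinct lines over C (the quadratic factor has nonzero discriminant), so D_4.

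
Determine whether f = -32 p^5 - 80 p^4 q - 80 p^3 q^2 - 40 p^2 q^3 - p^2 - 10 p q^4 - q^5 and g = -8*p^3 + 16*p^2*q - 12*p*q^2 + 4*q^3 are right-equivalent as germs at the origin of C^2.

No.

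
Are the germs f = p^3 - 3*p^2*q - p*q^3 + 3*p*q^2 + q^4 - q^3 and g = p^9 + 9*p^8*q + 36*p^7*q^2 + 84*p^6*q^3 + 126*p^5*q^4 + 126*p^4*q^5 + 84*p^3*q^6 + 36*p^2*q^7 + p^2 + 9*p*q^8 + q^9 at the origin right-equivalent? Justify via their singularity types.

No.

The Hessian of f at 0 has rank 0. Corank 2; j^3 = (p - q)^3 is a perfect cube, so E-series; the 4-jet and mu = 7 give E_7. The Hessian of g at 0 has rank 1. Corank 1: A-series; mu = 8 gives A_8. f is E_7 but g is A_8, hence not right-equivalent.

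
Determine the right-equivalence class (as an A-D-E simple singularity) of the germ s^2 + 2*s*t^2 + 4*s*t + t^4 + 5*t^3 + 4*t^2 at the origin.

A_{2}

The Hessian of f at 0 is [[2, 4], [4, 8]] with rank 1, so corank 1. A Groebner basis of the Jacobian ideal J(f) in C{s,t} is {t^2, s + 2*t}; counting standard monomials gives mu = 2. Corank 1: A-series; mu = 2 gives A_2.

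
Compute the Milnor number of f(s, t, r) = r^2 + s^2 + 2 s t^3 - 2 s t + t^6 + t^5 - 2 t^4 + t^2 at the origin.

The Hessian of f at 0 has rank 2. Corank 1: A-series; mu = 4 gives A_4.

4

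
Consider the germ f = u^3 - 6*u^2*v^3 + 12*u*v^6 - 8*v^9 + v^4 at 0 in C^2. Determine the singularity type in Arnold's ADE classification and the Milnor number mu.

Type E_6, Milnor number mu = 6.

The Hessian of f at 0 has rank 0. Corank 2; j^3 = u^3 is a perfect cube, so E-series; the 4-jet and mu = 6 give E_6.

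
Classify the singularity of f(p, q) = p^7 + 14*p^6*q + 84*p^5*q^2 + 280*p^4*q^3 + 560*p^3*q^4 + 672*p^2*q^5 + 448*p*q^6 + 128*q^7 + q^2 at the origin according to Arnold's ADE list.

A6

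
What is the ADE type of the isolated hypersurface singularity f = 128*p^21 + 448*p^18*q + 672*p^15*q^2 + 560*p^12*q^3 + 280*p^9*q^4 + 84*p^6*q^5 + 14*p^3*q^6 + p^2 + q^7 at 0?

The Hessian of f at 0 is [[2, 0], [0, 0]] with rank 1, so corank 1. A Groebner basis of the Jacobian ideal J(f) in C{p,q} is {q^6, p}; counting standard monomials gives mu = 6. Corank 1: A-series; mu = 6 gives A_6.

A6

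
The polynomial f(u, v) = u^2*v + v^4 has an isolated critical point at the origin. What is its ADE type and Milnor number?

The Hessian of f at 0 has rank 0. Corank 2; j^3 = u^2*v has shape L^2 M (L != M), so D-series; mu = 5 gives D_5.

Type D5, Milnor number mu = 5.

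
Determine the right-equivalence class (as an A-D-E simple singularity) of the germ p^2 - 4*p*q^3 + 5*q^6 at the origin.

A_{5}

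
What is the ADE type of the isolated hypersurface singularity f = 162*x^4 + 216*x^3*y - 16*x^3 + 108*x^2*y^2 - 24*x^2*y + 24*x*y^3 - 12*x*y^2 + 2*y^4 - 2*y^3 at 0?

E_{6}

The Hessian of f at 0 has rank 0. Corank 2; j^3 = -2*(2*x + y)^3 is a perfect cube, so E-series; the 4-jet and mu = 6 give E_6.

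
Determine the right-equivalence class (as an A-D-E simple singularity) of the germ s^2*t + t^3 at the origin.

D_{4}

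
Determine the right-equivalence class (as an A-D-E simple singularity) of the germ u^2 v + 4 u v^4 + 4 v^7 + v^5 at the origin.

D_{6}

The Hessian of f at 0 is [[0, 0], [0, 0]] with rank 0, so corank 2. A Groebner basis of the Jacobian ideal J(f) in C{u,v} is {u*v/2 + v^4, u*v^2, u^2 - 5*u*v/2}; counting standard monomials gives mu = 6. Corank 2; j^3 = u^2*v has shape L^2 M (L != M), so D-series; mu = 6 gives D_6.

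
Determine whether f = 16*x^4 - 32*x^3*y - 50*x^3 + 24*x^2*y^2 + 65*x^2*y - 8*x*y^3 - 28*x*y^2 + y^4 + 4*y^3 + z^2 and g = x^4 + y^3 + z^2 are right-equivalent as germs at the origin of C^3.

No.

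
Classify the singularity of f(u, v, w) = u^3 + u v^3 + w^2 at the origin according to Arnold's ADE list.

E7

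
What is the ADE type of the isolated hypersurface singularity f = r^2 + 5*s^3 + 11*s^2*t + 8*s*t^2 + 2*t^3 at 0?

D_4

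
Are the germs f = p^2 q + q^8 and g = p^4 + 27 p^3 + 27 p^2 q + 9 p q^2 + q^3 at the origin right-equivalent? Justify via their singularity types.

The Hessian of f at 0 is [[0, 0], [0, 0]] with rank 0, so corank 2. A Groebner basis of the Jacobian ideal J(f) in C{p,q} is {p^2/8 + q^7, p^3, p*q}; counting standard monomials gives mu = 9. Corank 2; j^3 = p^2*q has shape L^2 M (L != M), so D-series; mu = 9 gives D_9. The Hessian of g at 0 is [[0, 0], [0, 0]] with rank 0, so corank 2. A Groebner basis of the Jacobian ideal J(g) in C{p,q} is {q^4, p*q^2 + 2*q^3/9, p^2 + 2*p*q/3 + q^2/9}; counting standard monomials gives mu = 6. Corank 2; j^3 = (3*p + q)^3 is a perfect cube, so E-series; the 4-jet and mu = 6 give E_6. f is D_9 but g is E_6, hence not right-equivalent.

No.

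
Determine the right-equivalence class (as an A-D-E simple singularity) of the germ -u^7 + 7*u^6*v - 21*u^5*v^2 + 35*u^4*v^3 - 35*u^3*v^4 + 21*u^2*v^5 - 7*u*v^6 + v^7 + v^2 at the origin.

A6

The Hessian of f at 0 is [[0, 0], [0, 2]] with rank 1, so corank 1. A Groebner basis of the Jacobian ideal J(f) in C{u,v} is {u^6, v}; counting standard monomials gives mu = 6. Corank 1: A-series; mu = 6 gives A_6.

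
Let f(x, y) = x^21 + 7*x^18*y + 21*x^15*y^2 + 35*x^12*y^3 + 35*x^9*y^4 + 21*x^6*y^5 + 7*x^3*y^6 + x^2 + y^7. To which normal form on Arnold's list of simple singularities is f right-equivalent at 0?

The Hessian of f at 0 has rank 1. Corank 1: A-series; mu = 6 gives A_6.

A6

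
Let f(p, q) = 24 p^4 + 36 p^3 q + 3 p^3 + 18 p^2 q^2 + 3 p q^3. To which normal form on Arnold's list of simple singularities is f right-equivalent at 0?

The Hessian of f at 0 has rank 0. Corank 2; j^3 = 3*p^3 is a perfect cube, so E-series; the 4-jet and mu = 7 give E_7.

E7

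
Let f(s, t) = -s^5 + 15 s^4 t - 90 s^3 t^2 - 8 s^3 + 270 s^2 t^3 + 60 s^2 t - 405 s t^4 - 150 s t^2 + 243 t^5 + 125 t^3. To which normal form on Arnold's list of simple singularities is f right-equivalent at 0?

The Hessian of f at 0 has rank 0. Corank 2; j^3 = -(2*s - 5*t)^3 is a perfect cube, so E-series; the 5-jet and mu = 8 give E_8.

E_{8}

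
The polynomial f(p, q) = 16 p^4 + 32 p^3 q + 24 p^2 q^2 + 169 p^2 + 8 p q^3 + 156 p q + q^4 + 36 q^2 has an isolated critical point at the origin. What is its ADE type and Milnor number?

The Hessian of f at 0 has rank 1. Corank 1: A-series; mu = 3 gives A_3.

Type A3, Milnor number mu = 3.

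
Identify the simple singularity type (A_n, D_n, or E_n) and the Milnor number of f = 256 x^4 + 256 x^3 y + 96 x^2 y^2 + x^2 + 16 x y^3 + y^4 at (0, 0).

Type A_{3}, Milnor number mu = 3.

The Hessian of f at 0 is [[2, 0], [0, 0]] with rank 1, so corank 1. A Groebner basis of the Jacobian ideal J(f) in C{x,y} is {y^3, x}; counting standard monomials gives mu = 3. Corank 1: A-series; mu = 3 gives A_3.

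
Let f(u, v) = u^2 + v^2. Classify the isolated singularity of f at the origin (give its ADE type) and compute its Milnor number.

Type A_1, Milnor number mu = 1.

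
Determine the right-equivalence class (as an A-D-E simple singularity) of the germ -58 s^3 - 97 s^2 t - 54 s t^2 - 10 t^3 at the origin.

D_{4}

The Hessian of f at 0 is [[0, 0], [0, 0]] with rank 0, so corank 2. A Groebner basis of the Jacobian ideal J(f) in C{s,t} is {t^3, s^2 - 6*t^2/13, s*t + 9*t^2/13}; counting standard monomials gives mu = 4. Corank 2; j^3 = -(2*s + t)*(29*s^2 + 34*s*t + 10*t^2) splits into three distinct lines over C (the quadratic factor has nonzero discriminant), so D_4.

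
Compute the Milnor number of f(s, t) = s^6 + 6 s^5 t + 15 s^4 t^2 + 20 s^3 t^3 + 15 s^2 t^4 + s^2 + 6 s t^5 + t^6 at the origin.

5

The Hessian of f at 0 is [[2, 0], [0, 0]] with rank 1, so corank 1. A Groebner basis of the Jacobian ideal J(f) in C{s,t} is {t^5, s}; counting standard monomials gives mu = 5. Corank 1: A-series; mu = 5 gives A_5.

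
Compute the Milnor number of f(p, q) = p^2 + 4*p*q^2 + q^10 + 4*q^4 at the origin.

The Hessian of f at 0 has rank 1. Corank 1: A-series; mu = 9 gives A_9.

9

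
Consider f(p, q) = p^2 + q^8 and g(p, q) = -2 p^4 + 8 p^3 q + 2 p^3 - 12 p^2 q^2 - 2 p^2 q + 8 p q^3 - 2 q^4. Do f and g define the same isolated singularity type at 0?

No.

The Hessian of f at 0 is [[2, 0], [0, 0]] with rank 1, so corank 1. A Groebner basis of the Jacobian ideal J(f) in C{p,q} is {q^7, p}; counting standard monomials gives mu = 7. Corank 1: A-series; mu = 7 gives A_7. The Hessian of g at 0 is [[0, 0], [0, 0]] with rank 0, so corank 2. A Groebner basis of the Jacobian ideal J(g) in C{p,q} is {p*q^2, p*q/4 + q^3, p^2 - p*q}; counting standard monomials gives mu = 5. Corank 2; j^3 = 2*p^2*(p - q) has shape L^2 M (L != M), so D-series; mu = 5 gives D_5. f is A_7 but g is D_5, hence not right-equivalent.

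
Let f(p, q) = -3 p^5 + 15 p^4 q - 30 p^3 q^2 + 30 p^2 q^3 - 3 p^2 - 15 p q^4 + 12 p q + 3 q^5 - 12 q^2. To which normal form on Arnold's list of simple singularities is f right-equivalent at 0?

The Hessian of f at 0 has rank 1. Corank 1: A-series; mu = 4 gives A_4.

A_4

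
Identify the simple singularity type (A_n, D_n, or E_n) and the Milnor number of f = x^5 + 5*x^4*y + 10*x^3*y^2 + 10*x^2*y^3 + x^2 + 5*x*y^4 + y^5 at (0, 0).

The Hessian of f at 0 has rank 1. Corank 1: A-series; mu = 4 gives A_4.

Type A_{4}, Milnor number mu = 4.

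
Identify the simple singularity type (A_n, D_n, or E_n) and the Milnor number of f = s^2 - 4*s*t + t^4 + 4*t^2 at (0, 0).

Type A3, Milnor number mu = 3.

The Hessian of f at 0 is [[2, -4], [-4, 8]] with rank 1, so corank 1. A Groebner basis of the Jacobian ideal J(f) in C{s,t} is {t^3, s - 2*t}; counting standard monomials gives mu = 3. Corank 1: A-series; mu = 3 gives A_3.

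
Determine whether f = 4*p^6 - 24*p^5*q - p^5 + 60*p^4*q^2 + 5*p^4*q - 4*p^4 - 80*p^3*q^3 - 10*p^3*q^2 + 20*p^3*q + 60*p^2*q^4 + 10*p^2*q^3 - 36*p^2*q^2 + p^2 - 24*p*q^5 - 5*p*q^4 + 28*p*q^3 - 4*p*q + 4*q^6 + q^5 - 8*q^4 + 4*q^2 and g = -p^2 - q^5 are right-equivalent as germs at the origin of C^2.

Yes.

The Hessian of f at 0 is [[2, -4], [-4, 8]] with rank 1, so corank 1. A Groebner basis of the Jacobian ideal J(f) in C{p,q} is {-p/2 + q^3 + q, p^2 - 4*q^2, p*q - 2*q^2}; counting standard monomials gives mu = 4. Corank 1: A-series; mu = 4 gives A_4. The Hessian of g at 0 is [[-2, 0], [0, 0]] with rank 1, so corank 1. A Groebner basis of the Jacobian ideal J(g) in C{p,q} is {q^4, p}; counting standard monomials gives mu = 4. Corank 1: A-series; mu = 4 gives A_4. Both have type A_4, hence right-equivalent.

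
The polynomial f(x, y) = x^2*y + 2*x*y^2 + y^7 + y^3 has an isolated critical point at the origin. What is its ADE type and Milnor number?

The Hessian of f at 0 has rank 0. Corank 2; j^3 = y*(x + y)^2 has shape L^2 M (L != M), so D-series; mu = 8 gives D_8.

Type D_8, Milnor number mu = 8.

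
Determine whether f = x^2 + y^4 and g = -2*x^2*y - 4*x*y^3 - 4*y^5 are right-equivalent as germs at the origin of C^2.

The Hessian of f at 0 has rank 1. Corank 1: A-series; mu = 3 gives A_3. The Hessian of g at 0 has rank 0. Corank 2; j^3 = -2*x^2*y has shape L^2 M (L != M), so D-series; mu = 6 gives D_6. f is A_3 but g is D_6, hence not right-equivalent.

No.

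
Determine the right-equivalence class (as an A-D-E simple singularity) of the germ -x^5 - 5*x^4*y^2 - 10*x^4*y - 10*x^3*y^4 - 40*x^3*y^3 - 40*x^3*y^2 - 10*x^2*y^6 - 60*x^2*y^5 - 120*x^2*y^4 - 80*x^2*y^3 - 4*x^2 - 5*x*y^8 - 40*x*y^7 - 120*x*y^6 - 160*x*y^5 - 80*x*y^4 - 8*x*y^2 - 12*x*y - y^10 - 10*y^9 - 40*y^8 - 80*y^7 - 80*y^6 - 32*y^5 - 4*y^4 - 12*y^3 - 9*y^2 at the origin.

A_{4}

The Hessian of f at 0 is [[-8, -12], [-12, -18]] with rank 1, so corank 1. A Groebner basis of the Jacobian ideal J(f) in C{x,y} is {x^2 + 3*x*y - 9*x/4 - 27*y/8, x + y^2 + 3*y/2}; counting standard monomials gives mu = 4. Corank 1: A-series; mu = 4 gives A_4.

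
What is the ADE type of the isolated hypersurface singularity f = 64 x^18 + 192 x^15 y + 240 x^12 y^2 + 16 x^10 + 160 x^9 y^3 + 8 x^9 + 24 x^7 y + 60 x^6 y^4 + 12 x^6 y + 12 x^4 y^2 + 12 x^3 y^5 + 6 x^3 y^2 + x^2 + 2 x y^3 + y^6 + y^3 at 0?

The Hessian of f at 0 has rank 1. Corank 1: A-series; mu = 2 gives A_2.

A_2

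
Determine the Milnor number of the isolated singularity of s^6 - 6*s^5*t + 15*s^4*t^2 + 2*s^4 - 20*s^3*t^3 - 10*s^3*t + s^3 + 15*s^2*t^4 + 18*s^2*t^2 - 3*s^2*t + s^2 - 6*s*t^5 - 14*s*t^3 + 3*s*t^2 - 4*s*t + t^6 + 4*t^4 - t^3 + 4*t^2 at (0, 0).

The Hessian of f at 0 is [[2, -4], [-4, 8]] with rank 1, so corank 1. A Groebner basis of the Jacobian ideal J(f) in C{s,t} is {t^2, s - 2*t}; counting standard monomials gives mu = 2. Corank 1: A-series; mu = 2 gives A_2.

2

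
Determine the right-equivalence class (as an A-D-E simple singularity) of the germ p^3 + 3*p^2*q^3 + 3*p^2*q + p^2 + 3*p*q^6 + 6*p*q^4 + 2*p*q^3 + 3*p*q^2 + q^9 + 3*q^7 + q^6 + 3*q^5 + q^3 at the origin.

The Hessian of f at 0 has rank 1. Corank 1: A-series; mu = 2 gives A_2.

A_{2}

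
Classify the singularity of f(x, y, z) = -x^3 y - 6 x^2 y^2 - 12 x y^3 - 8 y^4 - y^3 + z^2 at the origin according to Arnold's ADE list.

The Hessian of f at 0 is [[0, 0, 0], [0, 0, 0], [0, 0, 2]] with rank 1, so corank 2. A Groebner basis of the Jacobian ideal J(f) in C{x,y,z} is {x^3 - 12*x*y^2 + 3*y^2, x^2*y + 4*x*y^2, y^3, z}; counting standard monomials gives mu = 7. Corank 2; j^3 = -y^3 is a perfect cube, so E-series; the 4-jet and mu = 7 give E_7.

E7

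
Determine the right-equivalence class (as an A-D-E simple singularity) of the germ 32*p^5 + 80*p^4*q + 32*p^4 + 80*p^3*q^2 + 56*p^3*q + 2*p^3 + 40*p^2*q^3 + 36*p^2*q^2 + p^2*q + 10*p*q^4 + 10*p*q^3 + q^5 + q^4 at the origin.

The Hessian of f at 0 is [[0, 0], [0, 0]] with rank 0, so corank 2. A Groebner basis of the Jacobian ideal J(f) in C{p,q} is {p*q^2, -p*q/7 + q^3, p^2 + 4*p*q/7}; counting standard monomials gives mu = 5. Corank 2; j^3 = p^2*(2*p + q) has shape L^2 M (L != M), so D-series; mu = 5 gives D_5.

D_5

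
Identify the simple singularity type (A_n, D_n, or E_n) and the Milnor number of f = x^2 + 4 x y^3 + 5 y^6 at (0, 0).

Type A_5, Milnor number mu = 5.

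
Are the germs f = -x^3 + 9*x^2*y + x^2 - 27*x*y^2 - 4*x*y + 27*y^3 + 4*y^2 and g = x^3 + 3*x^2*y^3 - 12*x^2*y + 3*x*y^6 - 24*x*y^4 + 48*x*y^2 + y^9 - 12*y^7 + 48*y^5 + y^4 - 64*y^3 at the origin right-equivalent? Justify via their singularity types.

No.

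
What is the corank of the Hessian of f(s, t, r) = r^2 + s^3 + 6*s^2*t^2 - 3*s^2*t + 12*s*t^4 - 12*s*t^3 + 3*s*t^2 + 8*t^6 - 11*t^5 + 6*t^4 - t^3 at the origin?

2

Hessian at 0 has rank 1.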